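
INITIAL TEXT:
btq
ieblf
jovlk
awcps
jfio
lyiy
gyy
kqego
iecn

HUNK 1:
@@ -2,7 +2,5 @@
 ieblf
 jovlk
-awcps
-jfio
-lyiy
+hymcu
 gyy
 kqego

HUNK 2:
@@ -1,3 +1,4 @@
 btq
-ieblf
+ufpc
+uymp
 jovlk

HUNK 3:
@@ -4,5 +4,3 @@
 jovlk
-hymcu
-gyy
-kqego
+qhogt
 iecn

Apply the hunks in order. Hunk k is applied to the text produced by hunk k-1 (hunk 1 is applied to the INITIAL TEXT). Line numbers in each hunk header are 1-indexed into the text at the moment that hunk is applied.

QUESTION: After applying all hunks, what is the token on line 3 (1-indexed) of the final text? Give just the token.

Hunk 1: at line 2 remove [awcps,jfio,lyiy] add [hymcu] -> 7 lines: btq ieblf jovlk hymcu gyy kqego iecn
Hunk 2: at line 1 remove [ieblf] add [ufpc,uymp] -> 8 lines: btq ufpc uymp jovlk hymcu gyy kqego iecn
Hunk 3: at line 4 remove [hymcu,gyy,kqego] add [qhogt] -> 6 lines: btq ufpc uymp jovlk qhogt iecn
Final line 3: uymp

Answer: uymp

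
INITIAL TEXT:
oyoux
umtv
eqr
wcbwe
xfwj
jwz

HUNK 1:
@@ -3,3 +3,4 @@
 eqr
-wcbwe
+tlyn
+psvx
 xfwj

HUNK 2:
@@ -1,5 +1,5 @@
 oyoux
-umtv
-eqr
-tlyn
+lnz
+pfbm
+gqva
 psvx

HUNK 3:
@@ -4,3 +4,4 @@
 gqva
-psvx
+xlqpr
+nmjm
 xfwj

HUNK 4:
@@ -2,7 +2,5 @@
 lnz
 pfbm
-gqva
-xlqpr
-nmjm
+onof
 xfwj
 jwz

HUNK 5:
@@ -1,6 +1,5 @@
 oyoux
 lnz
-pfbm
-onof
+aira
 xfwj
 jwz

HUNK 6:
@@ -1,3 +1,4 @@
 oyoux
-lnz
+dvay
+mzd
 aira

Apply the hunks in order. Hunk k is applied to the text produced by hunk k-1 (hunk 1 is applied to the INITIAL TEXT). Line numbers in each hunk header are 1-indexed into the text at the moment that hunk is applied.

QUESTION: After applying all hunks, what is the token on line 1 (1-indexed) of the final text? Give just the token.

Hunk 1: at line 3 remove [wcbwe] add [tlyn,psvx] -> 7 lines: oyoux umtv eqr tlyn psvx xfwj jwz
Hunk 2: at line 1 remove [umtv,eqr,tlyn] add [lnz,pfbm,gqva] -> 7 lines: oyoux lnz pfbm gqva psvx xfwj jwz
Hunk 3: at line 4 remove [psvx] add [xlqpr,nmjm] -> 8 lines: oyoux lnz pfbm gqva xlqpr nmjm xfwj jwz
Hunk 4: at line 2 remove [gqva,xlqpr,nmjm] add [onof] -> 6 lines: oyoux lnz pfbm onof xfwj jwz
Hunk 5: at line 1 remove [pfbm,onof] add [aira] -> 5 lines: oyoux lnz aira xfwj jwz
Hunk 6: at line 1 remove [lnz] add [dvay,mzd] -> 6 lines: oyoux dvay mzd aira xfwj jwz
Final line 1: oyoux

Answer: oyoux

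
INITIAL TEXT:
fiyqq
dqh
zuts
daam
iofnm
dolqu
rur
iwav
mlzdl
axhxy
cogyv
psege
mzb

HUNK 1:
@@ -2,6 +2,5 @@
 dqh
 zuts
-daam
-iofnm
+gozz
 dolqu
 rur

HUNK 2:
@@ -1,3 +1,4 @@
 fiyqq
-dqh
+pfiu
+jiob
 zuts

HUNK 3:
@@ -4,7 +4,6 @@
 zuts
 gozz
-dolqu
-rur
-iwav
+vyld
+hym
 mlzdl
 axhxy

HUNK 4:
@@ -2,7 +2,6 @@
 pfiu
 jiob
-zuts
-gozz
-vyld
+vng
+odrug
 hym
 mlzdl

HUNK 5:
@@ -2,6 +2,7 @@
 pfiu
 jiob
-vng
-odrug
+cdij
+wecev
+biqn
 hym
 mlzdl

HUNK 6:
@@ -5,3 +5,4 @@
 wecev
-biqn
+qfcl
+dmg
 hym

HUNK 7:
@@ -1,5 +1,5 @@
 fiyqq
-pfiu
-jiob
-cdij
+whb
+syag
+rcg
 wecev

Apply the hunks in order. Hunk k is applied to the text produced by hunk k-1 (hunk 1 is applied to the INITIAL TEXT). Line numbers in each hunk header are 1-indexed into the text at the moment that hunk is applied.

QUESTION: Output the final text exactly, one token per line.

Hunk 1: at line 2 remove [daam,iofnm] add [gozz] -> 12 lines: fiyqq dqh zuts gozz dolqu rur iwav mlzdl axhxy cogyv psege mzb
Hunk 2: at line 1 remove [dqh] add [pfiu,jiob] -> 13 lines: fiyqq pfiu jiob zuts gozz dolqu rur iwav mlzdl axhxy cogyv psege mzb
Hunk 3: at line 4 remove [dolqu,rur,iwav] add [vyld,hym] -> 12 lines: fiyqq pfiu jiob zuts gozz vyld hym mlzdl axhxy cogyv psege mzb
Hunk 4: at line 2 remove [zuts,gozz,vyld] add [vng,odrug] -> 11 lines: fiyqq pfiu jiob vng odrug hym mlzdl axhxy cogyv psege mzb
Hunk 5: at line 2 remove [vng,odrug] add [cdij,wecev,biqn] -> 12 lines: fiyqq pfiu jiob cdij wecev biqn hym mlzdl axhxy cogyv psege mzb
Hunk 6: at line 5 remove [biqn] add [qfcl,dmg] -> 13 lines: fiyqq pfiu jiob cdij wecev qfcl dmg hym mlzdl axhxy cogyv psege mzb
Hunk 7: at line 1 remove [pfiu,jiob,cdij] add [whb,syag,rcg] -> 13 lines: fiyqq whb syag rcg wecev qfcl dmg hym mlzdl axhxy cogyv psege mzb

Answer: fiyqq
whb
syag
rcg
wecev
qfcl
dmg
hym
mlzdl
axhxy
cogyv
psege
mzb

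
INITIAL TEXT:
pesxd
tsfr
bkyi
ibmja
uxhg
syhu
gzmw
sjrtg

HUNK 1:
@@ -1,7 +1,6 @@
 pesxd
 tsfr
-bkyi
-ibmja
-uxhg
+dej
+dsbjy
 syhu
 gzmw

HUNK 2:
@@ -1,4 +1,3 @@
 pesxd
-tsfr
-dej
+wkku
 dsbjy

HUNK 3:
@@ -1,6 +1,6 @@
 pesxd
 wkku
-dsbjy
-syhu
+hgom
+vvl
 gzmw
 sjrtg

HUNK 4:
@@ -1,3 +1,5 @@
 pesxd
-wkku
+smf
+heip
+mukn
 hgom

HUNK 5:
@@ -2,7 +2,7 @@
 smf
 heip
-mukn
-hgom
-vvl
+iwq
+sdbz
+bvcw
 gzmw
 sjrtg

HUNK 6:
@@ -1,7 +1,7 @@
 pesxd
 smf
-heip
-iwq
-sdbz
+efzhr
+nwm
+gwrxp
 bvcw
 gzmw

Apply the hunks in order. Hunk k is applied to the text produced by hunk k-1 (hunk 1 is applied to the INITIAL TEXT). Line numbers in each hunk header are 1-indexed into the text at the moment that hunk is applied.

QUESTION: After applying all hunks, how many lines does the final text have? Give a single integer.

Answer: 8

Derivation:
Hunk 1: at line 1 remove [bkyi,ibmja,uxhg] add [dej,dsbjy] -> 7 lines: pesxd tsfr dej dsbjy syhu gzmw sjrtg
Hunk 2: at line 1 remove [tsfr,dej] add [wkku] -> 6 lines: pesxd wkku dsbjy syhu gzmw sjrtg
Hunk 3: at line 1 remove [dsbjy,syhu] add [hgom,vvl] -> 6 lines: pesxd wkku hgom vvl gzmw sjrtg
Hunk 4: at line 1 remove [wkku] add [smf,heip,mukn] -> 8 lines: pesxd smf heip mukn hgom vvl gzmw sjrtg
Hunk 5: at line 2 remove [mukn,hgom,vvl] add [iwq,sdbz,bvcw] -> 8 lines: pesxd smf heip iwq sdbz bvcw gzmw sjrtg
Hunk 6: at line 1 remove [heip,iwq,sdbz] add [efzhr,nwm,gwrxp] -> 8 lines: pesxd smf efzhr nwm gwrxp bvcw gzmw sjrtg
Final line count: 8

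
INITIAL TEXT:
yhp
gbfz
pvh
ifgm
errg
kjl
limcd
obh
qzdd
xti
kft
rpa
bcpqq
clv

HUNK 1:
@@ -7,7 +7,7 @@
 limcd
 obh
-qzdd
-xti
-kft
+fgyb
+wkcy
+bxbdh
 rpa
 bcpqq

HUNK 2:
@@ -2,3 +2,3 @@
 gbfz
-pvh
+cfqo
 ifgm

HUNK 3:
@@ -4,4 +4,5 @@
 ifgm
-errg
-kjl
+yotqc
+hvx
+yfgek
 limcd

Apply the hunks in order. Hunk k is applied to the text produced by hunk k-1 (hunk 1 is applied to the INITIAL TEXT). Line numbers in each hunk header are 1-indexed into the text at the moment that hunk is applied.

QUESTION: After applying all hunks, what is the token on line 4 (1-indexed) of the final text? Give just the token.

Answer: ifgm

Derivation:
Hunk 1: at line 7 remove [qzdd,xti,kft] add [fgyb,wkcy,bxbdh] -> 14 lines: yhp gbfz pvh ifgm errg kjl limcd obh fgyb wkcy bxbdh rpa bcpqq clv
Hunk 2: at line 2 remove [pvh] add [cfqo] -> 14 lines: yhp gbfz cfqo ifgm errg kjl limcd obh fgyb wkcy bxbdh rpa bcpqq clv
Hunk 3: at line 4 remove [errg,kjl] add [yotqc,hvx,yfgek] -> 15 lines: yhp gbfz cfqo ifgm yotqc hvx yfgek limcd obh fgyb wkcy bxbdh rpa bcpqq clv
Final line 4: ifgm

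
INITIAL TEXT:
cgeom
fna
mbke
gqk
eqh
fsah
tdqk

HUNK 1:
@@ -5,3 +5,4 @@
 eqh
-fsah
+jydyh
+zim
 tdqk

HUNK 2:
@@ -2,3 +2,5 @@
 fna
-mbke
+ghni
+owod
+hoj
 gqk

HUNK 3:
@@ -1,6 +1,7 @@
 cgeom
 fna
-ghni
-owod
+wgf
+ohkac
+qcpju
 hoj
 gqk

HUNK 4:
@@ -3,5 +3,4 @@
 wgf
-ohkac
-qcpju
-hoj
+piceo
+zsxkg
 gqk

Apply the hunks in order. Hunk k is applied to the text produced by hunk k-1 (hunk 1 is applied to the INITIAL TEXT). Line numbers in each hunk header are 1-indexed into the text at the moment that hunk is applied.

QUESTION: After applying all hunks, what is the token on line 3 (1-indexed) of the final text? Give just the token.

Hunk 1: at line 5 remove [fsah] add [jydyh,zim] -> 8 lines: cgeom fna mbke gqk eqh jydyh zim tdqk
Hunk 2: at line 2 remove [mbke] add [ghni,owod,hoj] -> 10 lines: cgeom fna ghni owod hoj gqk eqh jydyh zim tdqk
Hunk 3: at line 1 remove [ghni,owod] add [wgf,ohkac,qcpju] -> 11 lines: cgeom fna wgf ohkac qcpju hoj gqk eqh jydyh zim tdqk
Hunk 4: at line 3 remove [ohkac,qcpju,hoj] add [piceo,zsxkg] -> 10 lines: cgeom fna wgf piceo zsxkg gqk eqh jydyh zim tdqk
Final line 3: wgf

Answer: wgf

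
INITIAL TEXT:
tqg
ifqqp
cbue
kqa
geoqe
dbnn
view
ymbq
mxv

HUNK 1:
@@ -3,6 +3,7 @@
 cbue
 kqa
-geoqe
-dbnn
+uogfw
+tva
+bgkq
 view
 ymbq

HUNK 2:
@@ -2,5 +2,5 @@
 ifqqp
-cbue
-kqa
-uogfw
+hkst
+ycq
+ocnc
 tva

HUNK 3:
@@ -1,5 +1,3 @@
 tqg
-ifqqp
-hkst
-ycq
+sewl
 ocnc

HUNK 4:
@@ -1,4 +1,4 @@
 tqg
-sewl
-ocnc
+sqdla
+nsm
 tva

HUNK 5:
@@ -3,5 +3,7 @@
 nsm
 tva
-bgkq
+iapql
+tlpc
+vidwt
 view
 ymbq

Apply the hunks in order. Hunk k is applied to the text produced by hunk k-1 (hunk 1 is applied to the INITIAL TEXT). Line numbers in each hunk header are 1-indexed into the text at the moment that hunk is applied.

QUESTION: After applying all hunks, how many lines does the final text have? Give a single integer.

Hunk 1: at line 3 remove [geoqe,dbnn] add [uogfw,tva,bgkq] -> 10 lines: tqg ifqqp cbue kqa uogfw tva bgkq view ymbq mxv
Hunk 2: at line 2 remove [cbue,kqa,uogfw] add [hkst,ycq,ocnc] -> 10 lines: tqg ifqqp hkst ycq ocnc tva bgkq view ymbq mxv
Hunk 3: at line 1 remove [ifqqp,hkst,ycq] add [sewl] -> 8 lines: tqg sewl ocnc tva bgkq view ymbq mxv
Hunk 4: at line 1 remove [sewl,ocnc] add [sqdla,nsm] -> 8 lines: tqg sqdla nsm tva bgkq view ymbq mxv
Hunk 5: at line 3 remove [bgkq] add [iapql,tlpc,vidwt] -> 10 lines: tqg sqdla nsm tva iapql tlpc vidwt view ymbq mxv
Final line count: 10

Answer: 10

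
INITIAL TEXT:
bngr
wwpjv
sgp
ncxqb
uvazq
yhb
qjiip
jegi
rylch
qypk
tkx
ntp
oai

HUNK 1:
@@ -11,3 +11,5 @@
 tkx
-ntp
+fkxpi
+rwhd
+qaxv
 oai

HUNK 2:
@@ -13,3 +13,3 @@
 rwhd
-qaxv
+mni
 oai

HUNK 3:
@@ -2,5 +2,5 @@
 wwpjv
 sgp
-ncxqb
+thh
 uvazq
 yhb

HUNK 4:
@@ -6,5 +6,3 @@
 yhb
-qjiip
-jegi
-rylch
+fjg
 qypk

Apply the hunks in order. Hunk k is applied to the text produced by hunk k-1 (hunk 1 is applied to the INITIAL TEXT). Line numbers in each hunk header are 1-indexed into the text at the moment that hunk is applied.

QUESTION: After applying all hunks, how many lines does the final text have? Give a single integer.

Hunk 1: at line 11 remove [ntp] add [fkxpi,rwhd,qaxv] -> 15 lines: bngr wwpjv sgp ncxqb uvazq yhb qjiip jegi rylch qypk tkx fkxpi rwhd qaxv oai
Hunk 2: at line 13 remove [qaxv] add [mni] -> 15 lines: bngr wwpjv sgp ncxqb uvazq yhb qjiip jegi rylch qypk tkx fkxpi rwhd mni oai
Hunk 3: at line 2 remove [ncxqb] add [thh] -> 15 lines: bngr wwpjv sgp thh uvazq yhb qjiip jegi rylch qypk tkx fkxpi rwhd mni oai
Hunk 4: at line 6 remove [qjiip,jegi,rylch] add [fjg] -> 13 lines: bngr wwpjv sgp thh uvazq yhb fjg qypk tkx fkxpi rwhd mni oai
Final line count: 13

Answer: 13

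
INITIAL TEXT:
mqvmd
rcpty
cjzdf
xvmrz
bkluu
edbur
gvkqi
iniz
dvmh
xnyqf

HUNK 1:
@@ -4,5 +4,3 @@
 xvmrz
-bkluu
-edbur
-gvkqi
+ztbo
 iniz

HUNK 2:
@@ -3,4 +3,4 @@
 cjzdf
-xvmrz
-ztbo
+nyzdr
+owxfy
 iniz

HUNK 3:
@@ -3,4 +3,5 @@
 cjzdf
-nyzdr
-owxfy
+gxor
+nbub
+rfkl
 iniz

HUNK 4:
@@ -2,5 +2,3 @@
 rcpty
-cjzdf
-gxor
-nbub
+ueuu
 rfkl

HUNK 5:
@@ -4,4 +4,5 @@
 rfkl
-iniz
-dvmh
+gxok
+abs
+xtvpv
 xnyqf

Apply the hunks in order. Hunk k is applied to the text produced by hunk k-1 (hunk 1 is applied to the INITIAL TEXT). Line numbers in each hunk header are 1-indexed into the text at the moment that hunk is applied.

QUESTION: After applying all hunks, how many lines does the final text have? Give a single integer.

Answer: 8

Derivation:
Hunk 1: at line 4 remove [bkluu,edbur,gvkqi] add [ztbo] -> 8 lines: mqvmd rcpty cjzdf xvmrz ztbo iniz dvmh xnyqf
Hunk 2: at line 3 remove [xvmrz,ztbo] add [nyzdr,owxfy] -> 8 lines: mqvmd rcpty cjzdf nyzdr owxfy iniz dvmh xnyqf
Hunk 3: at line 3 remove [nyzdr,owxfy] add [gxor,nbub,rfkl] -> 9 lines: mqvmd rcpty cjzdf gxor nbub rfkl iniz dvmh xnyqf
Hunk 4: at line 2 remove [cjzdf,gxor,nbub] add [ueuu] -> 7 lines: mqvmd rcpty ueuu rfkl iniz dvmh xnyqf
Hunk 5: at line 4 remove [iniz,dvmh] add [gxok,abs,xtvpv] -> 8 lines: mqvmd rcpty ueuu rfkl gxok abs xtvpv xnyqf
Final line count: 8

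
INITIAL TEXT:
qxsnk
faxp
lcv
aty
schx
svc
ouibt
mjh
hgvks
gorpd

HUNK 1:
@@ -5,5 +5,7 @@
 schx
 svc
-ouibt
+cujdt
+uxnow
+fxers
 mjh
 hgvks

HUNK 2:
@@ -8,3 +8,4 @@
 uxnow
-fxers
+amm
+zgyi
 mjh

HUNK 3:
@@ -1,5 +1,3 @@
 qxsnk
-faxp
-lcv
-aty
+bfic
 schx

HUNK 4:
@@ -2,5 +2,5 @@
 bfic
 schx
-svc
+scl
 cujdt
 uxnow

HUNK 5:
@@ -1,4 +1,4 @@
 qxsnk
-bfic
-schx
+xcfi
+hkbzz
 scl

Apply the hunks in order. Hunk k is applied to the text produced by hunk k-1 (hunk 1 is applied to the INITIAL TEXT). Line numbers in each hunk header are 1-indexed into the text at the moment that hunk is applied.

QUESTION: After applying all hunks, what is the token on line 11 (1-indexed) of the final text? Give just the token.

Hunk 1: at line 5 remove [ouibt] add [cujdt,uxnow,fxers] -> 12 lines: qxsnk faxp lcv aty schx svc cujdt uxnow fxers mjh hgvks gorpd
Hunk 2: at line 8 remove [fxers] add [amm,zgyi] -> 13 lines: qxsnk faxp lcv aty schx svc cujdt uxnow amm zgyi mjh hgvks gorpd
Hunk 3: at line 1 remove [faxp,lcv,aty] add [bfic] -> 11 lines: qxsnk bfic schx svc cujdt uxnow amm zgyi mjh hgvks gorpd
Hunk 4: at line 2 remove [svc] add [scl] -> 11 lines: qxsnk bfic schx scl cujdt uxnow amm zgyi mjh hgvks gorpd
Hunk 5: at line 1 remove [bfic,schx] add [xcfi,hkbzz] -> 11 lines: qxsnk xcfi hkbzz scl cujdt uxnow amm zgyi mjh hgvks gorpd
Final line 11: gorpd

Answer: gorpd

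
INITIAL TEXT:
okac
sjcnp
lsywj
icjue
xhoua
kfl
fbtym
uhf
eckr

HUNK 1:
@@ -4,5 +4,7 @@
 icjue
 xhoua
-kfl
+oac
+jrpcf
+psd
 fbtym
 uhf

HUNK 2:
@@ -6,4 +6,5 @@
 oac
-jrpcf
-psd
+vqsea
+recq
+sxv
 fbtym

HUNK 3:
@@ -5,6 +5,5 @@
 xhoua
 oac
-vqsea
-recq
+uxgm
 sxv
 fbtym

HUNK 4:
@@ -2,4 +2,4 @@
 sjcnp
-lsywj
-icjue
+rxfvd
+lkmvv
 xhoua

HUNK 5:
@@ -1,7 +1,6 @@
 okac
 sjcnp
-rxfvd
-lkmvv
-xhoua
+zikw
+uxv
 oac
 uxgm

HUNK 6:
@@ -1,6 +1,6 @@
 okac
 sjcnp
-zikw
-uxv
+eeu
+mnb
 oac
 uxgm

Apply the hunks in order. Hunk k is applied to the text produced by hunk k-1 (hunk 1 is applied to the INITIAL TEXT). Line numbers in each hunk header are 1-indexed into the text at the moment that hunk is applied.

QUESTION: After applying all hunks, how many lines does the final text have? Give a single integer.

Answer: 10

Derivation:
Hunk 1: at line 4 remove [kfl] add [oac,jrpcf,psd] -> 11 lines: okac sjcnp lsywj icjue xhoua oac jrpcf psd fbtym uhf eckr
Hunk 2: at line 6 remove [jrpcf,psd] add [vqsea,recq,sxv] -> 12 lines: okac sjcnp lsywj icjue xhoua oac vqsea recq sxv fbtym uhf eckr
Hunk 3: at line 5 remove [vqsea,recq] add [uxgm] -> 11 lines: okac sjcnp lsywj icjue xhoua oac uxgm sxv fbtym uhf eckr
Hunk 4: at line 2 remove [lsywj,icjue] add [rxfvd,lkmvv] -> 11 lines: okac sjcnp rxfvd lkmvv xhoua oac uxgm sxv fbtym uhf eckr
Hunk 5: at line 1 remove [rxfvd,lkmvv,xhoua] add [zikw,uxv] -> 10 lines: okac sjcnp zikw uxv oac uxgm sxv fbtym uhf eckr
Hunk 6: at line 1 remove [zikw,uxv] add [eeu,mnb] -> 10 lines: okac sjcnp eeu mnb oac uxgm sxv fbtym uhf eckr
Final line count: 10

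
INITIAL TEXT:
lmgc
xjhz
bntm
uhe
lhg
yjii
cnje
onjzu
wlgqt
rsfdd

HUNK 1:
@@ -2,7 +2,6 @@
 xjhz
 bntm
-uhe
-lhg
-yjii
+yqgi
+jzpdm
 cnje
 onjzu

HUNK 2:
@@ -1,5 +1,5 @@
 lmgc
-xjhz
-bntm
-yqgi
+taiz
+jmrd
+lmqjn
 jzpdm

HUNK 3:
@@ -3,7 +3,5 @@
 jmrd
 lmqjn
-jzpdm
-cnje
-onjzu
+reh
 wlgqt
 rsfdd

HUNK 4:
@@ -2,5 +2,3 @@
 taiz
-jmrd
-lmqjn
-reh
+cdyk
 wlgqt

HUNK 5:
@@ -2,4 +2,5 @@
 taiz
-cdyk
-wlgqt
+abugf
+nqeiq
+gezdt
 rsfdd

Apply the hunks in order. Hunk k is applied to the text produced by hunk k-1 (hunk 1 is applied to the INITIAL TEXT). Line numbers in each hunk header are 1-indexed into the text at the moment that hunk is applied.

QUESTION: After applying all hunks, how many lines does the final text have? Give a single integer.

Answer: 6

Derivation:
Hunk 1: at line 2 remove [uhe,lhg,yjii] add [yqgi,jzpdm] -> 9 lines: lmgc xjhz bntm yqgi jzpdm cnje onjzu wlgqt rsfdd
Hunk 2: at line 1 remove [xjhz,bntm,yqgi] add [taiz,jmrd,lmqjn] -> 9 lines: lmgc taiz jmrd lmqjn jzpdm cnje onjzu wlgqt rsfdd
Hunk 3: at line 3 remove [jzpdm,cnje,onjzu] add [reh] -> 7 lines: lmgc taiz jmrd lmqjn reh wlgqt rsfdd
Hunk 4: at line 2 remove [jmrd,lmqjn,reh] add [cdyk] -> 5 lines: lmgc taiz cdyk wlgqt rsfdd
Hunk 5: at line 2 remove [cdyk,wlgqt] add [abugf,nqeiq,gezdt] -> 6 lines: lmgc taiz abugf nqeiq gezdt rsfdd
Final line count: 6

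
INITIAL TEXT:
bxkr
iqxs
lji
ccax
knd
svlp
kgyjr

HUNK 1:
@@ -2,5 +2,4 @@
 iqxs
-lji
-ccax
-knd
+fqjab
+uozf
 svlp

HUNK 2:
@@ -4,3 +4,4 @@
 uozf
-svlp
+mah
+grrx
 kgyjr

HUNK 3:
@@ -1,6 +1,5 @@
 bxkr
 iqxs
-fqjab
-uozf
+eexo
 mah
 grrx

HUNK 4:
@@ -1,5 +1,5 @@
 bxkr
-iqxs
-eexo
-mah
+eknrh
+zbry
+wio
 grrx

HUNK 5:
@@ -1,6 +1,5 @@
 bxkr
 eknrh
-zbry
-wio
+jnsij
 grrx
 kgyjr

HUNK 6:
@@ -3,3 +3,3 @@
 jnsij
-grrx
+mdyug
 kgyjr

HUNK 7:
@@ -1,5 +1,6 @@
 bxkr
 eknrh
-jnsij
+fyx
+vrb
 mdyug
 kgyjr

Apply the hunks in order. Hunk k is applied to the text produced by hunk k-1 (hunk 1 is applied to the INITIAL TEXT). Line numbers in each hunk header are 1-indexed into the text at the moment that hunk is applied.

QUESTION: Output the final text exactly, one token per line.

Hunk 1: at line 2 remove [lji,ccax,knd] add [fqjab,uozf] -> 6 lines: bxkr iqxs fqjab uozf svlp kgyjr
Hunk 2: at line 4 remove [svlp] add [mah,grrx] -> 7 lines: bxkr iqxs fqjab uozf mah grrx kgyjr
Hunk 3: at line 1 remove [fqjab,uozf] add [eexo] -> 6 lines: bxkr iqxs eexo mah grrx kgyjr
Hunk 4: at line 1 remove [iqxs,eexo,mah] add [eknrh,zbry,wio] -> 6 lines: bxkr eknrh zbry wio grrx kgyjr
Hunk 5: at line 1 remove [zbry,wio] add [jnsij] -> 5 lines: bxkr eknrh jnsij grrx kgyjr
Hunk 6: at line 3 remove [grrx] add [mdyug] -> 5 lines: bxkr eknrh jnsij mdyug kgyjr
Hunk 7: at line 1 remove [jnsij] add [fyx,vrb] -> 6 lines: bxkr eknrh fyx vrb mdyug kgyjr

Answer: bxkr
eknrh
fyx
vrb
mdyug
kgyjr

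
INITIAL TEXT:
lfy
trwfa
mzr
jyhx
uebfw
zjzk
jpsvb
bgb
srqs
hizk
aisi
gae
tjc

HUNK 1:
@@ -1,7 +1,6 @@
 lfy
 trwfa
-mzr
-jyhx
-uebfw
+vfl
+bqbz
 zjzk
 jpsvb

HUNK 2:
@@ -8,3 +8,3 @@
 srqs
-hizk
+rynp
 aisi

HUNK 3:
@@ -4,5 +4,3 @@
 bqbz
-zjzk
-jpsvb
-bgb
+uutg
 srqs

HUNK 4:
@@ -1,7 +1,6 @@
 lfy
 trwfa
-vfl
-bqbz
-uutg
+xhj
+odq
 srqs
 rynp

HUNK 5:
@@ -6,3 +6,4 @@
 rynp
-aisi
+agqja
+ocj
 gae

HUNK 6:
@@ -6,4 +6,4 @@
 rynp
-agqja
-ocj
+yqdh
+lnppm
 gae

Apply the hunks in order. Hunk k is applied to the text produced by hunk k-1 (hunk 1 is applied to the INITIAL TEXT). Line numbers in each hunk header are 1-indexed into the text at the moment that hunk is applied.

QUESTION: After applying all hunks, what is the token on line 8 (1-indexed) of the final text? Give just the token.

Answer: lnppm

Derivation:
Hunk 1: at line 1 remove [mzr,jyhx,uebfw] add [vfl,bqbz] -> 12 lines: lfy trwfa vfl bqbz zjzk jpsvb bgb srqs hizk aisi gae tjc
Hunk 2: at line 8 remove [hizk] add [rynp] -> 12 lines: lfy trwfa vfl bqbz zjzk jpsvb bgb srqs rynp aisi gae tjc
Hunk 3: at line 4 remove [zjzk,jpsvb,bgb] add [uutg] -> 10 lines: lfy trwfa vfl bqbz uutg srqs rynp aisi gae tjc
Hunk 4: at line 1 remove [vfl,bqbz,uutg] add [xhj,odq] -> 9 lines: lfy trwfa xhj odq srqs rynp aisi gae tjc
Hunk 5: at line 6 remove [aisi] add [agqja,ocj] -> 10 lines: lfy trwfa xhj odq srqs rynp agqja ocj gae tjc
Hunk 6: at line 6 remove [agqja,ocj] add [yqdh,lnppm] -> 10 lines: lfy trwfa xhj odq srqs rynp yqdh lnppm gae tjc
Final line 8: lnppm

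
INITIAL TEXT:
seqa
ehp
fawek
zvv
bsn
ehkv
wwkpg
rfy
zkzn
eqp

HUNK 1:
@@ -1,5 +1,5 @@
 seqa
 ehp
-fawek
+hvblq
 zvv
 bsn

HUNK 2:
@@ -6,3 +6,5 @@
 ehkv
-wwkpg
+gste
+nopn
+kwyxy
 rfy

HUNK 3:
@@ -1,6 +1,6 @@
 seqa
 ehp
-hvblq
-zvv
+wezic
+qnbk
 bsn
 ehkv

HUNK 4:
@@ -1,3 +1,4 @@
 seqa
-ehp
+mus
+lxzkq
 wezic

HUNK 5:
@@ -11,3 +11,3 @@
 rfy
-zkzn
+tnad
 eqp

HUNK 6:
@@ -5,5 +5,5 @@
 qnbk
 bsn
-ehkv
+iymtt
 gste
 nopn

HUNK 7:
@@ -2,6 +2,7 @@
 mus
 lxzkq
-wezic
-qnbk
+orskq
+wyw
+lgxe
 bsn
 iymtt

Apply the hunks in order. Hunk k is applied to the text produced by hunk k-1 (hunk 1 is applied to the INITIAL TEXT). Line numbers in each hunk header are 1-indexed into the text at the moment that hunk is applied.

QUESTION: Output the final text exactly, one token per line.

Hunk 1: at line 1 remove [fawek] add [hvblq] -> 10 lines: seqa ehp hvblq zvv bsn ehkv wwkpg rfy zkzn eqp
Hunk 2: at line 6 remove [wwkpg] add [gste,nopn,kwyxy] -> 12 lines: seqa ehp hvblq zvv bsn ehkv gste nopn kwyxy rfy zkzn eqp
Hunk 3: at line 1 remove [hvblq,zvv] add [wezic,qnbk] -> 12 lines: seqa ehp wezic qnbk bsn ehkv gste nopn kwyxy rfy zkzn eqp
Hunk 4: at line 1 remove [ehp] add [mus,lxzkq] -> 13 lines: seqa mus lxzkq wezic qnbk bsn ehkv gste nopn kwyxy rfy zkzn eqp
Hunk 5: at line 11 remove [zkzn] add [tnad] -> 13 lines: seqa mus lxzkq wezic qnbk bsn ehkv gste nopn kwyxy rfy tnad eqp
Hunk 6: at line 5 remove [ehkv] add [iymtt] -> 13 lines: seqa mus lxzkq wezic qnbk bsn iymtt gste nopn kwyxy rfy tnad eqp
Hunk 7: at line 2 remove [wezic,qnbk] add [orskq,wyw,lgxe] -> 14 lines: seqa mus lxzkq orskq wyw lgxe bsn iymtt gste nopn kwyxy rfy tnad eqp

Answer: seqa
mus
lxzkq
orskq
wyw
lgxe
bsn
iymtt
gste
nopn
kwyxy
rfy
tnad
eqp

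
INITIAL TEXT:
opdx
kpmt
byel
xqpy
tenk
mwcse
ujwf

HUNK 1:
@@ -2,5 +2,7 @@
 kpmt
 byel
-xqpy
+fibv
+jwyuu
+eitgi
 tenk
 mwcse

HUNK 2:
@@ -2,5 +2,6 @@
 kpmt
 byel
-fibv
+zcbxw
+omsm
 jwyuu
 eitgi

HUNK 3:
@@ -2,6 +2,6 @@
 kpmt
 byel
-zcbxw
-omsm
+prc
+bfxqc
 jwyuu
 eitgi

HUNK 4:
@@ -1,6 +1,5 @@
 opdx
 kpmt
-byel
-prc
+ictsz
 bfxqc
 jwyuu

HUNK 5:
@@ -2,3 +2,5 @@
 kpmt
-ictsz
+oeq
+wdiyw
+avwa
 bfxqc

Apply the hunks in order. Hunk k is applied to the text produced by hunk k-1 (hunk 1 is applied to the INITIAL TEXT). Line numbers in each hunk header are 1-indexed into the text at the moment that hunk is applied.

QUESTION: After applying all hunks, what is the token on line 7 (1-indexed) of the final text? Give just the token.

Hunk 1: at line 2 remove [xqpy] add [fibv,jwyuu,eitgi] -> 9 lines: opdx kpmt byel fibv jwyuu eitgi tenk mwcse ujwf
Hunk 2: at line 2 remove [fibv] add [zcbxw,omsm] -> 10 lines: opdx kpmt byel zcbxw omsm jwyuu eitgi tenk mwcse ujwf
Hunk 3: at line 2 remove [zcbxw,omsm] add [prc,bfxqc] -> 10 lines: opdx kpmt byel prc bfxqc jwyuu eitgi tenk mwcse ujwf
Hunk 4: at line 1 remove [byel,prc] add [ictsz] -> 9 lines: opdx kpmt ictsz bfxqc jwyuu eitgi tenk mwcse ujwf
Hunk 5: at line 2 remove [ictsz] add [oeq,wdiyw,avwa] -> 11 lines: opdx kpmt oeq wdiyw avwa bfxqc jwyuu eitgi tenk mwcse ujwf
Final line 7: jwyuu

Answer: jwyuu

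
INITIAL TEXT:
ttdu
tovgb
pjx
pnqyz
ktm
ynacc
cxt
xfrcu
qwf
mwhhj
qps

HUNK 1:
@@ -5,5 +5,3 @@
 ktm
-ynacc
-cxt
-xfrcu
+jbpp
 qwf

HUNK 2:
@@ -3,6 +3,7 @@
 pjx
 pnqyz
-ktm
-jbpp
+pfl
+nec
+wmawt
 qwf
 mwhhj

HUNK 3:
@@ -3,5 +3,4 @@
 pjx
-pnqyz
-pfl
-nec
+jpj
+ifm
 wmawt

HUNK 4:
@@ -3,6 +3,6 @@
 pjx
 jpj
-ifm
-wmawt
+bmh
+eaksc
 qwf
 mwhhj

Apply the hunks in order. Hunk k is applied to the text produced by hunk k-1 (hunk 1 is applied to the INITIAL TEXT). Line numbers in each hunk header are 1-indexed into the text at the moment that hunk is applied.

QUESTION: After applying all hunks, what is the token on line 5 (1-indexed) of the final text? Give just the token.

Answer: bmh

Derivation:
Hunk 1: at line 5 remove [ynacc,cxt,xfrcu] add [jbpp] -> 9 lines: ttdu tovgb pjx pnqyz ktm jbpp qwf mwhhj qps
Hunk 2: at line 3 remove [ktm,jbpp] add [pfl,nec,wmawt] -> 10 lines: ttdu tovgb pjx pnqyz pfl nec wmawt qwf mwhhj qps
Hunk 3: at line 3 remove [pnqyz,pfl,nec] add [jpj,ifm] -> 9 lines: ttdu tovgb pjx jpj ifm wmawt qwf mwhhj qps
Hunk 4: at line 3 remove [ifm,wmawt] add [bmh,eaksc] -> 9 lines: ttdu tovgb pjx jpj bmh eaksc qwf mwhhj qps
Final line 5: bmh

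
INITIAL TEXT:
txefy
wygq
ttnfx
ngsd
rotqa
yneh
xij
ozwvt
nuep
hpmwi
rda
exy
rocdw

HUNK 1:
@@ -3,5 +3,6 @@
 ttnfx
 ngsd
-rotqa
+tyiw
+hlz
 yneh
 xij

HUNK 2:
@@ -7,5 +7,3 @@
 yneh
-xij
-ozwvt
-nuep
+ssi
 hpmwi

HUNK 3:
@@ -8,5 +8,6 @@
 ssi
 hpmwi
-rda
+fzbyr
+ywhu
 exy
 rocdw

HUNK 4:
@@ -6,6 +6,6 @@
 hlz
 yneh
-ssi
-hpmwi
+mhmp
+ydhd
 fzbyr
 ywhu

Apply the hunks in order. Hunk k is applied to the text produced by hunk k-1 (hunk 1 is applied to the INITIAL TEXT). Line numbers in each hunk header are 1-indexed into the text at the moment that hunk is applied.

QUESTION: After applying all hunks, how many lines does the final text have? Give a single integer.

Hunk 1: at line 3 remove [rotqa] add [tyiw,hlz] -> 14 lines: txefy wygq ttnfx ngsd tyiw hlz yneh xij ozwvt nuep hpmwi rda exy rocdw
Hunk 2: at line 7 remove [xij,ozwvt,nuep] add [ssi] -> 12 lines: txefy wygq ttnfx ngsd tyiw hlz yneh ssi hpmwi rda exy rocdw
Hunk 3: at line 8 remove [rda] add [fzbyr,ywhu] -> 13 lines: txefy wygq ttnfx ngsd tyiw hlz yneh ssi hpmwi fzbyr ywhu exy rocdw
Hunk 4: at line 6 remove [ssi,hpmwi] add [mhmp,ydhd] -> 13 lines: txefy wygq ttnfx ngsd tyiw hlz yneh mhmp ydhd fzbyr ywhu exy rocdw
Final line count: 13

Answer: 13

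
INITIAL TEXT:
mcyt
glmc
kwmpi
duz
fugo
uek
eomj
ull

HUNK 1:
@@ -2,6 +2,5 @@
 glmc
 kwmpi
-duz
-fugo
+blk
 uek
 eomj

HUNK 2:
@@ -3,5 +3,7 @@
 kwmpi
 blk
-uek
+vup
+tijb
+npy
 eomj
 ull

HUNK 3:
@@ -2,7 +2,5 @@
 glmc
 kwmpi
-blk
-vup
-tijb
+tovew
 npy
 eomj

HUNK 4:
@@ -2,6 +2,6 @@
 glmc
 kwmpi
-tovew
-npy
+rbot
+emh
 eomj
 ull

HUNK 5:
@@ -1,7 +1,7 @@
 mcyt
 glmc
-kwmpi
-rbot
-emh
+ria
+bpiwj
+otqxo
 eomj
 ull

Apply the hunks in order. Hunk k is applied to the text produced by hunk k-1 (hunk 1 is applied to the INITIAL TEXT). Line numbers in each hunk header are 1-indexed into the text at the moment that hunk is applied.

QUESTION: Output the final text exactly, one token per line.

Hunk 1: at line 2 remove [duz,fugo] add [blk] -> 7 lines: mcyt glmc kwmpi blk uek eomj ull
Hunk 2: at line 3 remove [uek] add [vup,tijb,npy] -> 9 lines: mcyt glmc kwmpi blk vup tijb npy eomj ull
Hunk 3: at line 2 remove [blk,vup,tijb] add [tovew] -> 7 lines: mcyt glmc kwmpi tovew npy eomj ull
Hunk 4: at line 2 remove [tovew,npy] add [rbot,emh] -> 7 lines: mcyt glmc kwmpi rbot emh eomj ull
Hunk 5: at line 1 remove [kwmpi,rbot,emh] add [ria,bpiwj,otqxo] -> 7 lines: mcyt glmc ria bpiwj otqxo eomj ull

Answer: mcyt
glmc
ria
bpiwj
otqxo
eomj
ull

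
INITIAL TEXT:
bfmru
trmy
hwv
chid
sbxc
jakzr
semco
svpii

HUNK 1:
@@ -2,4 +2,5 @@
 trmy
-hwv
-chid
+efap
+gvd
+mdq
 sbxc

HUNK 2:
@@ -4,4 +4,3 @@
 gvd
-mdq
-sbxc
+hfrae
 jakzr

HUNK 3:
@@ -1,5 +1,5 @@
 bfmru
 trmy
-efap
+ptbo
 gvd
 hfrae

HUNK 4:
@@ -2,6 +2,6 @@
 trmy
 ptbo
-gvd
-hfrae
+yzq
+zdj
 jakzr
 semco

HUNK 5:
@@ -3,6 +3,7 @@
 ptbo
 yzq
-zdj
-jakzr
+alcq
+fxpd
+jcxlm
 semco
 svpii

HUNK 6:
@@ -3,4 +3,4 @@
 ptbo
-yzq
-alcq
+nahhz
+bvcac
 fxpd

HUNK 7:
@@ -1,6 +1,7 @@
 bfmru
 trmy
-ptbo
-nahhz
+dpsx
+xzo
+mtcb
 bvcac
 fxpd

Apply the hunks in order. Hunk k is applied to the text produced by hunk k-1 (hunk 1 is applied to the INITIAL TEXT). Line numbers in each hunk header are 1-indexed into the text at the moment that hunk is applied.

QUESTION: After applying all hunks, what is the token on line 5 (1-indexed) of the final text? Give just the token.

Hunk 1: at line 2 remove [hwv,chid] add [efap,gvd,mdq] -> 9 lines: bfmru trmy efap gvd mdq sbxc jakzr semco svpii
Hunk 2: at line 4 remove [mdq,sbxc] add [hfrae] -> 8 lines: bfmru trmy efap gvd hfrae jakzr semco svpii
Hunk 3: at line 1 remove [efap] add [ptbo] -> 8 lines: bfmru trmy ptbo gvd hfrae jakzr semco svpii
Hunk 4: at line 2 remove [gvd,hfrae] add [yzq,zdj] -> 8 lines: bfmru trmy ptbo yzq zdj jakzr semco svpii
Hunk 5: at line 3 remove [zdj,jakzr] add [alcq,fxpd,jcxlm] -> 9 lines: bfmru trmy ptbo yzq alcq fxpd jcxlm semco svpii
Hunk 6: at line 3 remove [yzq,alcq] add [nahhz,bvcac] -> 9 lines: bfmru trmy ptbo nahhz bvcac fxpd jcxlm semco svpii
Hunk 7: at line 1 remove [ptbo,nahhz] add [dpsx,xzo,mtcb] -> 10 lines: bfmru trmy dpsx xzo mtcb bvcac fxpd jcxlm semco svpii
Final line 5: mtcb

Answer: mtcb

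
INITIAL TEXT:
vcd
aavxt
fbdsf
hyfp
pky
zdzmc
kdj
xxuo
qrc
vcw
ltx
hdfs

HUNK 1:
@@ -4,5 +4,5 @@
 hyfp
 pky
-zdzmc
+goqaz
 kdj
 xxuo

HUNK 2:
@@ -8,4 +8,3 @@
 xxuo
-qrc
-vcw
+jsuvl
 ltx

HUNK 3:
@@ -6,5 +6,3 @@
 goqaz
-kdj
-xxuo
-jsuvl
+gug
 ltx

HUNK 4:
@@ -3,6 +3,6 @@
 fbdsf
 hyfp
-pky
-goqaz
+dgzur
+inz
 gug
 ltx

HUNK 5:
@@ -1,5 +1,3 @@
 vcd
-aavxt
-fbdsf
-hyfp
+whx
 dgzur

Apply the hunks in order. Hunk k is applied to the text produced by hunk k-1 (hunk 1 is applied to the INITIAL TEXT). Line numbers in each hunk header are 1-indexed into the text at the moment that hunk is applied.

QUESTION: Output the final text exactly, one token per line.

Hunk 1: at line 4 remove [zdzmc] add [goqaz] -> 12 lines: vcd aavxt fbdsf hyfp pky goqaz kdj xxuo qrc vcw ltx hdfs
Hunk 2: at line 8 remove [qrc,vcw] add [jsuvl] -> 11 lines: vcd aavxt fbdsf hyfp pky goqaz kdj xxuo jsuvl ltx hdfs
Hunk 3: at line 6 remove [kdj,xxuo,jsuvl] add [gug] -> 9 lines: vcd aavxt fbdsf hyfp pky goqaz gug ltx hdfs
Hunk 4: at line 3 remove [pky,goqaz] add [dgzur,inz] -> 9 lines: vcd aavxt fbdsf hyfp dgzur inz gug ltx hdfs
Hunk 5: at line 1 remove [aavxt,fbdsf,hyfp] add [whx] -> 7 lines: vcd whx dgzur inz gug ltx hdfs

Answer: vcd
whx
dgzur
inz
gug
ltx
hdfs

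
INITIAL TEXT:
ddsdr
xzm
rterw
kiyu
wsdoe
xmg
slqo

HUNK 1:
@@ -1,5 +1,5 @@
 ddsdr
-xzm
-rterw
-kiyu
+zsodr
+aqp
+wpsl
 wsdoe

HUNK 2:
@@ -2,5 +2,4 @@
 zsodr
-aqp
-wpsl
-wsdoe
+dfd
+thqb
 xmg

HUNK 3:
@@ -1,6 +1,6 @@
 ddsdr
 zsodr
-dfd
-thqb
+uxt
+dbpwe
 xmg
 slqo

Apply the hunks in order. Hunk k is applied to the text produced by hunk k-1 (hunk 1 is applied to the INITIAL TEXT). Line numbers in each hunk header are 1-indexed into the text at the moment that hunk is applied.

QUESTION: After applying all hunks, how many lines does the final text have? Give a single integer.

Hunk 1: at line 1 remove [xzm,rterw,kiyu] add [zsodr,aqp,wpsl] -> 7 lines: ddsdr zsodr aqp wpsl wsdoe xmg slqo
Hunk 2: at line 2 remove [aqp,wpsl,wsdoe] add [dfd,thqb] -> 6 lines: ddsdr zsodr dfd thqb xmg slqo
Hunk 3: at line 1 remove [dfd,thqb] add [uxt,dbpwe] -> 6 lines: ddsdr zsodr uxt dbpwe xmg slqo
Final line count: 6

Answer: 6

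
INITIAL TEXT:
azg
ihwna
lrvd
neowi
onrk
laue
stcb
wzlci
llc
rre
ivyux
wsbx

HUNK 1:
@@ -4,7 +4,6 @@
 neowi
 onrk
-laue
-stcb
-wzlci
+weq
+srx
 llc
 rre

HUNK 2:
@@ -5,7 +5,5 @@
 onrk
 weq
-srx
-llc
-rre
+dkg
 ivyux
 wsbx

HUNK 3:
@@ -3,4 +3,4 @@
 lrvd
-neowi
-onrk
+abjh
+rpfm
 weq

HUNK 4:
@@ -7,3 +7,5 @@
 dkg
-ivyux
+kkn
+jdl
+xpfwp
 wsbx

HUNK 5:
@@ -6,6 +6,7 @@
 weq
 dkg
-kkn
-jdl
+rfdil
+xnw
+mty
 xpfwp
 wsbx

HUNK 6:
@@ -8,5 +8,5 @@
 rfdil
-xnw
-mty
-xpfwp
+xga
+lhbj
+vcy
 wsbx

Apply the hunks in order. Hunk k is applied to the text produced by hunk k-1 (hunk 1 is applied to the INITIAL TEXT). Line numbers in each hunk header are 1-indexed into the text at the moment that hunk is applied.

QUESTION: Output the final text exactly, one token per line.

Answer: azg
ihwna
lrvd
abjh
rpfm
weq
dkg
rfdil
xga
lhbj
vcy
wsbx

Derivation:
Hunk 1: at line 4 remove [laue,stcb,wzlci] add [weq,srx] -> 11 lines: azg ihwna lrvd neowi onrk weq srx llc rre ivyux wsbx
Hunk 2: at line 5 remove [srx,llc,rre] add [dkg] -> 9 lines: azg ihwna lrvd neowi onrk weq dkg ivyux wsbx
Hunk 3: at line 3 remove [neowi,onrk] add [abjh,rpfm] -> 9 lines: azg ihwna lrvd abjh rpfm weq dkg ivyux wsbx
Hunk 4: at line 7 remove [ivyux] add [kkn,jdl,xpfwp] -> 11 lines: azg ihwna lrvd abjh rpfm weq dkg kkn jdl xpfwp wsbx
Hunk 5: at line 6 remove [kkn,jdl] add [rfdil,xnw,mty] -> 12 lines: azg ihwna lrvd abjh rpfm weq dkg rfdil xnw mty xpfwp wsbx
Hunk 6: at line 8 remove [xnw,mty,xpfwp] add [xga,lhbj,vcy] -> 12 lines: azg ihwna lrvd abjh rpfm weq dkg rfdil xga lhbj vcy wsbx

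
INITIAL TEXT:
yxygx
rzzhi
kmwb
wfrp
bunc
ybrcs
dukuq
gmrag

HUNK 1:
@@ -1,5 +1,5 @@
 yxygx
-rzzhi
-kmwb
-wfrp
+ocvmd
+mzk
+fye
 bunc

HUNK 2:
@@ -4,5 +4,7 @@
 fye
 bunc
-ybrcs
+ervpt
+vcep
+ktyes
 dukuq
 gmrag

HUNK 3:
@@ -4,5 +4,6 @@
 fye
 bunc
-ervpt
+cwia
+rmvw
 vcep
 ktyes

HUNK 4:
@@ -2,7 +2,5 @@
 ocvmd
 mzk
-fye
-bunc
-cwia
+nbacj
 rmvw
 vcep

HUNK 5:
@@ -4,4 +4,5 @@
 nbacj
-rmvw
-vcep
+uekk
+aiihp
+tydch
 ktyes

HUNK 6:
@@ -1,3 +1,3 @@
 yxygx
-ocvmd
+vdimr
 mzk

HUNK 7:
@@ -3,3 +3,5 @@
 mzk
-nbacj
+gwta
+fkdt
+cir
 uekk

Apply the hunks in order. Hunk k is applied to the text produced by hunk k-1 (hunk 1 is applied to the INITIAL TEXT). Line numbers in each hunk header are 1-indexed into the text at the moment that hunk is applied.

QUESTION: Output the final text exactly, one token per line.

Answer: yxygx
vdimr
mzk
gwta
fkdt
cir
uekk
aiihp
tydch
ktyes
dukuq
gmrag

Derivation:
Hunk 1: at line 1 remove [rzzhi,kmwb,wfrp] add [ocvmd,mzk,fye] -> 8 lines: yxygx ocvmd mzk fye bunc ybrcs dukuq gmrag
Hunk 2: at line 4 remove [ybrcs] add [ervpt,vcep,ktyes] -> 10 lines: yxygx ocvmd mzk fye bunc ervpt vcep ktyes dukuq gmrag
Hunk 3: at line 4 remove [ervpt] add [cwia,rmvw] -> 11 lines: yxygx ocvmd mzk fye bunc cwia rmvw vcep ktyes dukuq gmrag
Hunk 4: at line 2 remove [fye,bunc,cwia] add [nbacj] -> 9 lines: yxygx ocvmd mzk nbacj rmvw vcep ktyes dukuq gmrag
Hunk 5: at line 4 remove [rmvw,vcep] add [uekk,aiihp,tydch] -> 10 lines: yxygx ocvmd mzk nbacj uekk aiihp tydch ktyes dukuq gmrag
Hunk 6: at line 1 remove [ocvmd] add [vdimr] -> 10 lines: yxygx vdimr mzk nbacj uekk aiihp tydch ktyes dukuq gmrag
Hunk 7: at line 3 remove [nbacj] add [gwta,fkdt,cir] -> 12 lines: yxygx vdimr mzk gwta fkdt cir uekk aiihp tydch ktyes dukuq gmrag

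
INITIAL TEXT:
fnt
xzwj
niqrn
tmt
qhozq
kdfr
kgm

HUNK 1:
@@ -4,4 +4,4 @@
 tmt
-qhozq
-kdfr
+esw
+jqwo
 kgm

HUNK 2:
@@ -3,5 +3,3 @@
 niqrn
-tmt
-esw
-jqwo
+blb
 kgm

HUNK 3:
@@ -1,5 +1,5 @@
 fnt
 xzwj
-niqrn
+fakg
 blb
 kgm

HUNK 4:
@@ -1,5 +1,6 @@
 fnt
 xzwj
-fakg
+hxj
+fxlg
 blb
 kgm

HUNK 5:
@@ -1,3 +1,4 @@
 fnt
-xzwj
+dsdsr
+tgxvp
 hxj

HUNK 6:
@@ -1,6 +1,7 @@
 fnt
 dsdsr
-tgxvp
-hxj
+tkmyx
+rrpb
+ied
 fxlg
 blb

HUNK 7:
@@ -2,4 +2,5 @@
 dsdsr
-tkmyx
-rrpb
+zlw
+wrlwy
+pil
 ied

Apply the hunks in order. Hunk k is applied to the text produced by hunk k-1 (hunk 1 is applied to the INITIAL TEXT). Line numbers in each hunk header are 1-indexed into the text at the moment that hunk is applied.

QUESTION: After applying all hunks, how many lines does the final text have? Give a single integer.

Answer: 9

Derivation:
Hunk 1: at line 4 remove [qhozq,kdfr] add [esw,jqwo] -> 7 lines: fnt xzwj niqrn tmt esw jqwo kgm
Hunk 2: at line 3 remove [tmt,esw,jqwo] add [blb] -> 5 lines: fnt xzwj niqrn blb kgm
Hunk 3: at line 1 remove [niqrn] add [fakg] -> 5 lines: fnt xzwj fakg blb kgm
Hunk 4: at line 1 remove [fakg] add [hxj,fxlg] -> 6 lines: fnt xzwj hxj fxlg blb kgm
Hunk 5: at line 1 remove [xzwj] add [dsdsr,tgxvp] -> 7 lines: fnt dsdsr tgxvp hxj fxlg blb kgm
Hunk 6: at line 1 remove [tgxvp,hxj] add [tkmyx,rrpb,ied] -> 8 lines: fnt dsdsr tkmyx rrpb ied fxlg blb kgm
Hunk 7: at line 2 remove [tkmyx,rrpb] add [zlw,wrlwy,pil] -> 9 lines: fnt dsdsr zlw wrlwy pil ied fxlg blb kgm
Final line count: 9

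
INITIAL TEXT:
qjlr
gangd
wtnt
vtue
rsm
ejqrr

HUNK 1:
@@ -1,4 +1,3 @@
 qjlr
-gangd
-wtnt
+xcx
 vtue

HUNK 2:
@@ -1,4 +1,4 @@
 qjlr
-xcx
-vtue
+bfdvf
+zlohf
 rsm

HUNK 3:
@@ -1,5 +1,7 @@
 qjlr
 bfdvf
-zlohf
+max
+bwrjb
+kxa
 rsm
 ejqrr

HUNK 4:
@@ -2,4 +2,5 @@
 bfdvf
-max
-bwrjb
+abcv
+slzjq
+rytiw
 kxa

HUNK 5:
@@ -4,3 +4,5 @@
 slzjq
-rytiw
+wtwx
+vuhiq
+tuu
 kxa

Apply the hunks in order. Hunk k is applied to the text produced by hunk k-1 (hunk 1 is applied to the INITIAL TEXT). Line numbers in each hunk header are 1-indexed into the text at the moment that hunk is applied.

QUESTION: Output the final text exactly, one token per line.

Hunk 1: at line 1 remove [gangd,wtnt] add [xcx] -> 5 lines: qjlr xcx vtue rsm ejqrr
Hunk 2: at line 1 remove [xcx,vtue] add [bfdvf,zlohf] -> 5 lines: qjlr bfdvf zlohf rsm ejqrr
Hunk 3: at line 1 remove [zlohf] add [max,bwrjb,kxa] -> 7 lines: qjlr bfdvf max bwrjb kxa rsm ejqrr
Hunk 4: at line 2 remove [max,bwrjb] add [abcv,slzjq,rytiw] -> 8 lines: qjlr bfdvf abcv slzjq rytiw kxa rsm ejqrr
Hunk 5: at line 4 remove [rytiw] add [wtwx,vuhiq,tuu] -> 10 lines: qjlr bfdvf abcv slzjq wtwx vuhiq tuu kxa rsm ejqrr

Answer: qjlr
bfdvf
abcv
slzjq
wtwx
vuhiq
tuu
kxa
rsm
ejqrr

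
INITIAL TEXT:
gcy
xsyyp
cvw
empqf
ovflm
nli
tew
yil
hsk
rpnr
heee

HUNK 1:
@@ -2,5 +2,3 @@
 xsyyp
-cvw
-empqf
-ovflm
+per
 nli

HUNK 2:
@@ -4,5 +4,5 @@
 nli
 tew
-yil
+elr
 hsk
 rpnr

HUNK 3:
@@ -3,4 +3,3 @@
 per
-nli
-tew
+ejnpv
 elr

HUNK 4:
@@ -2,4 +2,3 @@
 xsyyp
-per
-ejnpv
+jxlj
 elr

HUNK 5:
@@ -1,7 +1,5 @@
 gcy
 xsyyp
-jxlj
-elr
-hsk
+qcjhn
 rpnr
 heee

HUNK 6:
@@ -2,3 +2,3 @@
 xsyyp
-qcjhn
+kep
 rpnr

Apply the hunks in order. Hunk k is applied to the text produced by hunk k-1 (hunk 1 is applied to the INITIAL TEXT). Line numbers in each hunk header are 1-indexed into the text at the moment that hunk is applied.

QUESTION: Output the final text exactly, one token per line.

Answer: gcy
xsyyp
kep
rpnr
heee

Derivation:
Hunk 1: at line 2 remove [cvw,empqf,ovflm] add [per] -> 9 lines: gcy xsyyp per nli tew yil hsk rpnr heee
Hunk 2: at line 4 remove [yil] add [elr] -> 9 lines: gcy xsyyp per nli tew elr hsk rpnr heee
Hunk 3: at line 3 remove [nli,tew] add [ejnpv] -> 8 lines: gcy xsyyp per ejnpv elr hsk rpnr heee
Hunk 4: at line 2 remove [per,ejnpv] add [jxlj] -> 7 lines: gcy xsyyp jxlj elr hsk rpnr heee
Hunk 5: at line 1 remove [jxlj,elr,hsk] add [qcjhn] -> 5 lines: gcy xsyyp qcjhn rpnr heee
Hunk 6: at line 2 remove [qcjhn] add [kep] -> 5 lines: gcy xsyyp kep rpnr heee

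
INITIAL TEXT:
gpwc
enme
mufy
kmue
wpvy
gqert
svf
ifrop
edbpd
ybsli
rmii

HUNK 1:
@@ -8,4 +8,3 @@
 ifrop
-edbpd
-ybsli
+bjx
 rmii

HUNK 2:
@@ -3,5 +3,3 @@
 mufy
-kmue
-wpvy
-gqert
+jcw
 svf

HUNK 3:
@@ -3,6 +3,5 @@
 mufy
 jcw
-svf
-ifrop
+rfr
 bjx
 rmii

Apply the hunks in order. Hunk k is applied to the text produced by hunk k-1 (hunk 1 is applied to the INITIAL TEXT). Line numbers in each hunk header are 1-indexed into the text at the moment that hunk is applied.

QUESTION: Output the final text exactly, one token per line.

Answer: gpwc
enme
mufy
jcw
rfr
bjx
rmii

Derivation:
Hunk 1: at line 8 remove [edbpd,ybsli] add [bjx] -> 10 lines: gpwc enme mufy kmue wpvy gqert svf ifrop bjx rmii
Hunk 2: at line 3 remove [kmue,wpvy,gqert] add [jcw] -> 8 lines: gpwc enme mufy jcw svf ifrop bjx rmii
Hunk 3: at line 3 remove [svf,ifrop] add [rfr] -> 7 lines: gpwc enme mufy jcw rfr bjx rmii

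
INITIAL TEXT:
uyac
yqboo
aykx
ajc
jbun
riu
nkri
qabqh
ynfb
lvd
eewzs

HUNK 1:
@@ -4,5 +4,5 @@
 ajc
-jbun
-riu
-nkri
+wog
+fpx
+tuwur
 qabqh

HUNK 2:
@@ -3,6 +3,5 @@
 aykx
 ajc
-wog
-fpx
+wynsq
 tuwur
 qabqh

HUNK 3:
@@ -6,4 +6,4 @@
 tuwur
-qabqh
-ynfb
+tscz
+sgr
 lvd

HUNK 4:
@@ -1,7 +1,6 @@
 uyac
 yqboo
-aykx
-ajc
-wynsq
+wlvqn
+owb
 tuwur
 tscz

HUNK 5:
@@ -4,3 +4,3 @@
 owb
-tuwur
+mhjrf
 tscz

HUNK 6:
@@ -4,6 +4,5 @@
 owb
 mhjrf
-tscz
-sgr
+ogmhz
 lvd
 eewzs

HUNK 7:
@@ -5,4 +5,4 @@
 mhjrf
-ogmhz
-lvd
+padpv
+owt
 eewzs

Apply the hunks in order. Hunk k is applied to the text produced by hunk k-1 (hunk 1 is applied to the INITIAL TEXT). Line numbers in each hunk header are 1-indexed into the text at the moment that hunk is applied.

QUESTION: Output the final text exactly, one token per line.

Hunk 1: at line 4 remove [jbun,riu,nkri] add [wog,fpx,tuwur] -> 11 lines: uyac yqboo aykx ajc wog fpx tuwur qabqh ynfb lvd eewzs
Hunk 2: at line 3 remove [wog,fpx] add [wynsq] -> 10 lines: uyac yqboo aykx ajc wynsq tuwur qabqh ynfb lvd eewzs
Hunk 3: at line 6 remove [qabqh,ynfb] add [tscz,sgr] -> 10 lines: uyac yqboo aykx ajc wynsq tuwur tscz sgr lvd eewzs
Hunk 4: at line 1 remove [aykx,ajc,wynsq] add [wlvqn,owb] -> 9 lines: uyac yqboo wlvqn owb tuwur tscz sgr lvd eewzs
Hunk 5: at line 4 remove [tuwur] add [mhjrf] -> 9 lines: uyac yqboo wlvqn owb mhjrf tscz sgr lvd eewzs
Hunk 6: at line 4 remove [tscz,sgr] add [ogmhz] -> 8 lines: uyac yqboo wlvqn owb mhjrf ogmhz lvd eewzs
Hunk 7: at line 5 remove [ogmhz,lvd] add [padpv,owt] -> 8 lines: uyac yqboo wlvqn owb mhjrf padpv owt eewzs

Answer: uyac
yqboo
wlvqn
owb
mhjrf
padpv
owt
eewzs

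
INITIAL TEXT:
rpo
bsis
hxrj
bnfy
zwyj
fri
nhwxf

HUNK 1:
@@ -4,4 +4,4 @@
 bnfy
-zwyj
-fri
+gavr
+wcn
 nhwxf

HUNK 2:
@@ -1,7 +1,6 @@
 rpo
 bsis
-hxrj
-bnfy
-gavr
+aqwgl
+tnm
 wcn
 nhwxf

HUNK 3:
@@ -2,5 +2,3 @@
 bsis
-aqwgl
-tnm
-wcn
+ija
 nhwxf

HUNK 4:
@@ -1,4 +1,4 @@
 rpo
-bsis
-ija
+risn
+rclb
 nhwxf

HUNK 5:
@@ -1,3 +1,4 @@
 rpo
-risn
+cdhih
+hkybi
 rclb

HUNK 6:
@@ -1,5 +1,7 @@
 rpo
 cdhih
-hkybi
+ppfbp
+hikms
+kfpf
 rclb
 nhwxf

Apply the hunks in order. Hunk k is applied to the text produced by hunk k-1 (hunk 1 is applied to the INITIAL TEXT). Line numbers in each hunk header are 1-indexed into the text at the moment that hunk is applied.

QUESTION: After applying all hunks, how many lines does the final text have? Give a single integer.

Answer: 7

Derivation:
Hunk 1: at line 4 remove [zwyj,fri] add [gavr,wcn] -> 7 lines: rpo bsis hxrj bnfy gavr wcn nhwxf
Hunk 2: at line 1 remove [hxrj,bnfy,gavr] add [aqwgl,tnm] -> 6 lines: rpo bsis aqwgl tnm wcn nhwxf
Hunk 3: at line 2 remove [aqwgl,tnm,wcn] add [ija] -> 4 lines: rpo bsis ija nhwxf
Hunk 4: at line 1 remove [bsis,ija] add [risn,rclb] -> 4 lines: rpo risn rclb nhwxf
Hunk 5: at line 1 remove [risn] add [cdhih,hkybi] -> 5 lines: rpo cdhih hkybi rclb nhwxf
Hunk 6: at line 1 remove [hkybi] add [ppfbp,hikms,kfpf] -> 7 lines: rpo cdhih ppfbp hikms kfpf rclb nhwxf
Final line count: 7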